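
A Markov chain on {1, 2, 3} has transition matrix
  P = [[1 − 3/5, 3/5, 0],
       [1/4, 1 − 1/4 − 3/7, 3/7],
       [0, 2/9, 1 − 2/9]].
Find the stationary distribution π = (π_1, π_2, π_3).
π = (35/281, 84/281, 162/281)

This is a birth-death chain on three states, which satisfies detailed balance: π_1 · P_{12} = π_2 · P_{21} and π_2 · P_{23} = π_3 · P_{32}.
From π_1 · 3/5 = π_2 · 1/4: π_2/π_1 = (3/5)/(1/4) = 12/5.
From π_2 · 3/7 = π_3 · 2/9: π_3/π_2 = (3/7)/(2/9) = 27/14.
Take π_1 proportional to 1; then unnormalized π = (1, 12/5, 162/35). Normalize by dividing by the sum 281/35:
  π = (35/281, 84/281, 162/281).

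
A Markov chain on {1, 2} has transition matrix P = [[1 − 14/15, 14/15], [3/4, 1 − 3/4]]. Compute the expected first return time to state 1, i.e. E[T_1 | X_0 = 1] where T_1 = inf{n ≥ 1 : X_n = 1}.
E[T_1 | X_0 = 1] = 1/π_1 = 101/45

For an irreducible recurrent Markov chain with stationary distribution π, E[T_i | X_0 = i] = 1/π_i (Kac's formula). Here π_1 = (3/4)/(14/15 + 3/4) = (3/4)/(101/60) = 45/101, so E[T_1 | X_0 = 1] = 1/π_1 = (14/15 + 3/4)/(3/4) = (101/60)/(3/4) = 101/45.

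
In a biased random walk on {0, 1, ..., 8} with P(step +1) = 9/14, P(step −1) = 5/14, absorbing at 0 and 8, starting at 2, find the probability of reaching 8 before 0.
P(hit 8 before 0) = (1 − (5/9)^2) / (1 − (5/9)^8) = 531441/761716

Let u_k denote P(reach 8 before 0 | start at k). Boundary: u_0 = 0, u_8 = 1. Recurrence: u_k = 9/14·u_{k+1} + 5/14·u_{k-1} for 1 ≤ k ≤ 7. Try u_k = A + B·r^k with r = q/p = (5/14)/(9/14) = 5/9. Substitution satisfies the recurrence; boundary conditions give:
  u_k = (1 − r^k) / (1 − r^N) = (1 − (5/9)^2) / (1 − (5/9)^8) = 531441/761716.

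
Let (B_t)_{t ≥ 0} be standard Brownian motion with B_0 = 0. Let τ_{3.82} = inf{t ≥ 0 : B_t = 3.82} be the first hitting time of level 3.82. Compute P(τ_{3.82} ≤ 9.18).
P(τ_{3.82} ≤ 9.18) = 2(1 − Φ(3.82/√9.18)) = 2(1 − Φ(1.2608)) ≈ 0.2074

By the reflection principle for standard BM, P(τ_b ≤ t) = 2 · P(B_t ≥ b). Since B_t ~ N(0, t), P(B_t ≥ 3.82) = 1 − Φ(3.82/√t) = 1 − Φ(3.82/√9.18) = 1 − Φ(1.2608) ≈ 0.10369. Doubling: P(τ_{3.82} ≤ 9.18) ≈ 2 · 0.10369 = 0.20738 ≈ 0.2074.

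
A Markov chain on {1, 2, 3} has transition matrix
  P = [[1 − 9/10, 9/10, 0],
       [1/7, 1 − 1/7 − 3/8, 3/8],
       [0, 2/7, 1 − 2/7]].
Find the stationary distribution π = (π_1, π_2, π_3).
π = (160/2491, 1008/2491, 1323/2491)

This is a birth-death chain on three states, which satisfies detailed balance: π_1 · P_{12} = π_2 · P_{21} and π_2 · P_{23} = π_3 · P_{32}.
From π_1 · 9/10 = π_2 · 1/7: π_2/π_1 = (9/10)/(1/7) = 63/10.
From π_2 · 3/8 = π_3 · 2/7: π_3/π_2 = (3/8)/(2/7) = 21/16.
Take π_1 proportional to 1; then unnormalized π = (1, 63/10, 1323/160). Normalize by dividing by the sum 2491/160:
  π = (160/2491, 1008/2491, 1323/2491).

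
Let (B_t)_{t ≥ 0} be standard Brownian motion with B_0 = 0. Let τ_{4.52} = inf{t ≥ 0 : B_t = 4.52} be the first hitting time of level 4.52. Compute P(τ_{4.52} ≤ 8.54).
P(τ_{4.52} ≤ 8.54) = 2(1 − Φ(4.52/√8.54)) = 2(1 − Φ(1.5467)) ≈ 0.1219

By the reflection principle for standard BM, P(τ_b ≤ t) = 2 · P(B_t ≥ b). Since B_t ~ N(0, t), P(B_t ≥ 4.52) = 1 − Φ(4.52/√t) = 1 − Φ(4.52/√8.54) = 1 − Φ(1.5467) ≈ 0.06097. Doubling: P(τ_{4.52} ≤ 8.54) ≈ 2 · 0.06097 = 0.12194 ≈ 0.1219.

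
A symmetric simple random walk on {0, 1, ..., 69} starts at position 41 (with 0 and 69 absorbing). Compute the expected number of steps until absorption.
E[τ | X_0 = 41] = 1148

Let v_k = E[τ | X_0 = k]. Boundary: v_0 = v_69 = 0. Recurrence: v_k = 1 + (v_{k-1} + v_{k+1})/2 for 1 ≤ k ≤ 68. The particular solution to v_k − (v_{k-1} + v_{k+1})/2 = 1 is v_k = −k^2. Adding homogeneous solution A + B k and matching boundaries gives v_k = k (69 − k). Substituting k = 41: v_41 = 41 · 28 = 1148.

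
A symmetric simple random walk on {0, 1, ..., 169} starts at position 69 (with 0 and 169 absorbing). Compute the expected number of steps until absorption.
E[τ | X_0 = 69] = 6900

Let v_k = E[τ | X_0 = k]. Boundary: v_0 = v_169 = 0. Recurrence: v_k = 1 + (v_{k-1} + v_{k+1})/2 for 1 ≤ k ≤ 168. The particular solution to v_k − (v_{k-1} + v_{k+1})/2 = 1 is v_k = −k^2. Adding homogeneous solution A + B k and matching boundaries gives v_k = k (169 − k). Substituting k = 69: v_69 = 69 · 100 = 6900.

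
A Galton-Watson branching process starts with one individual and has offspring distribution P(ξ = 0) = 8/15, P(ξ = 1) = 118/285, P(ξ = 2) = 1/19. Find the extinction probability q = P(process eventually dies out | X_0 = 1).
q = 1

Mean offspring μ = 0·8/15 + 1·118/285 + 2·1/19 = 148/285 ≤ 1. For μ ≤ 1 with offspring not concentrated at 1, the Galton-Watson process goes extinct almost surely, so q = 1.
(Algebraic check: The pgf is f(s) = 8/15 + 118/285·s + 1/19·s². The extinction probability q is the smallest fixed point of f in [0, 1]. Setting s = f(s):
  1/19·s² + (118/285 − 1)·s + 8/15 = 0
  1/19·s² − (8/15 + 1/19)·s + 8/15 = 0
which factors as (s − 1)·(1/19·s − 8/15) = 0, giving roots s = 1 and s = (8/15)/(1/19) = 152/15. Since 152/15 ≥ 1, the smallest root in [0, 1] is s = 1.)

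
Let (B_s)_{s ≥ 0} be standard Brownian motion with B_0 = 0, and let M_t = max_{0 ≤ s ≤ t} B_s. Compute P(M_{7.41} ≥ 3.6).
P(M_{7.41} ≥ 3.6) = 2·P(B_{7.41} ≥ 3.6) = 2(1 − Φ(3.6/√7.41)) ≈ 0.1860

By the reflection principle for Brownian motion, P(M_t ≥ a) = 2 · P(B_t ≥ a) for a ≥ 0. Since B_t ~ N(0, t), P(B_t ≥ 3.6) = 1 − Φ(3.6/√t) = 1 − Φ(3.6/√7.41) = 1 − Φ(1.3225). So
  P(M_{7.41} ≥ 3.6) = 2(1 − Φ(1.3225)) ≈ 0.1860.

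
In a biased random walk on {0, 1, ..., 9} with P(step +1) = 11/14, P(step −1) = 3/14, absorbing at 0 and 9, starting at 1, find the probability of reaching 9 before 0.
P(hit 9 before 0) = (1 − (3/11)^1) / (1 − (3/11)^9) = 214358881/294741001

Let u_k denote P(reach 9 before 0 | start at k). Boundary: u_0 = 0, u_9 = 1. Recurrence: u_k = 11/14·u_{k+1} + 3/14·u_{k-1} for 1 ≤ k ≤ 8. Try u_k = A + B·r^k with r = q/p = (3/14)/(11/14) = 3/11. Substitution satisfies the recurrence; boundary conditions give:
  u_k = (1 − r^k) / (1 − r^N) = (1 − (3/11)^1) / (1 − (3/11)^9) = 214358881/294741001.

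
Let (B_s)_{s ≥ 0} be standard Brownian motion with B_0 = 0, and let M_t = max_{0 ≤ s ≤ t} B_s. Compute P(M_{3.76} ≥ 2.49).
P(M_{3.76} ≥ 2.49) = 2·P(B_{3.76} ≥ 2.49) = 2(1 − Φ(2.49/√3.76)) ≈ 0.1991

By the reflection principle for Brownian motion, P(M_t ≥ a) = 2 · P(B_t ≥ a) for a ≥ 0. Since B_t ~ N(0, t), P(B_t ≥ 2.49) = 1 − Φ(2.49/√t) = 1 − Φ(2.49/√3.76) = 1 − Φ(1.2841). So
  P(M_{3.76} ≥ 2.49) = 2(1 − Φ(1.2841)) ≈ 0.1991.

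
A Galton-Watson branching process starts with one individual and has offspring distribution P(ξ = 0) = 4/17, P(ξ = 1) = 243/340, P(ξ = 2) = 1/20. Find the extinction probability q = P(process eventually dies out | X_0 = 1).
q = 1

Mean offspring μ = 0·4/17 + 1·243/340 + 2·1/20 = 277/340 ≤ 1. For μ ≤ 1 with offspring not concentrated at 1, the Galton-Watson process goes extinct almost surely, so q = 1.
(Algebraic check: The pgf is f(s) = 4/17 + 243/340·s + 1/20·s². The extinction probability q is the smallest fixed point of f in [0, 1]. Setting s = f(s):
  1/20·s² + (243/340 − 1)·s + 4/17 = 0
  1/20·s² − (4/17 + 1/20)·s + 4/17 = 0
which factors as (s − 1)·(1/20·s − 4/17) = 0, giving roots s = 1 and s = (4/17)/(1/20) = 80/17. Since 80/17 ≥ 1, the smallest root in [0, 1] is s = 1.)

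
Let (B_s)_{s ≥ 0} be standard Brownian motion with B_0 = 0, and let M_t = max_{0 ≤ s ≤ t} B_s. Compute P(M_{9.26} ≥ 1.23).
P(M_{9.26} ≥ 1.23) = 2·P(B_{9.26} ≥ 1.23) = 2(1 − Φ(1.23/√9.26)) ≈ 0.6861

By the reflection principle for Brownian motion, P(M_t ≥ a) = 2 · P(B_t ≥ a) for a ≥ 0. Since B_t ~ N(0, t), P(B_t ≥ 1.23) = 1 − Φ(1.23/√t) = 1 − Φ(1.23/√9.26) = 1 − Φ(0.4042). So
  P(M_{9.26} ≥ 1.23) = 2(1 − Φ(0.4042)) ≈ 0.6861.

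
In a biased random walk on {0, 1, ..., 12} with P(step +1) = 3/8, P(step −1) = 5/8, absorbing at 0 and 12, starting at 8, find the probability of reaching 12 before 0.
P(hit 12 before 0) = (1 − (5/3)^8) / (1 − (5/3)^12) = 57186/447811

Let u_k denote P(reach 12 before 0 | start at k). Boundary: u_0 = 0, u_12 = 1. Recurrence: u_k = 3/8·u_{k+1} + 5/8·u_{k-1} for 1 ≤ k ≤ 11. Try u_k = A + B·r^k with r = q/p = (5/8)/(3/8) = 5/3. Substitution satisfies the recurrence; boundary conditions give:
  u_k = (1 − r^k) / (1 − r^N) = (1 − (5/3)^8) / (1 − (5/3)^12) = 57186/447811.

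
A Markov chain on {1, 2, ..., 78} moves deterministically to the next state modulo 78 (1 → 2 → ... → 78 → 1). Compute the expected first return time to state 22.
E[T_22 | X_0 = 22] = 78

The chain cycles deterministically, so starting at state 22 it returns in exactly 78 steps. Equivalently, the stationary distribution is uniform π_j = 1/78 for every state j, so by Kac's formula E[T_22] = 1/π_22 = 78.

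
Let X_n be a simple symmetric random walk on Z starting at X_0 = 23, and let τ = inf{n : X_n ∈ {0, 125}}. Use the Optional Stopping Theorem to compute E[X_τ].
E[X_τ] = 23

X_n is a martingale and τ is a bounded-mean stopping time (indeed τ is finite a.s. with bounded expectation since the walk is in a bounded region). By the OST, E[X_τ] = E[X_0] = 23. Equivalently: E[X_τ] = 125 · P(hit 125 first) + 0 · P(hit 0 first) = 125 · (23/125) = 23.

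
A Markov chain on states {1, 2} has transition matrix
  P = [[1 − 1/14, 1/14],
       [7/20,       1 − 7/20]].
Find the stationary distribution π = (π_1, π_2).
π_1 = 49/59, π_2 = 10/59

Solve πP = π with π_1 + π_2 = 1. From πP = π: π_1 · (1 − 1/14) + π_2 · 7/20 = π_1 ⇒ π_2 · 7/20 = π_1 · 1/14 ⇒ π_2/π_1 = (1/14)/(7/20) = 10/49. Together with π_1 + π_2 = 1:
  π_1 = (7/20)/(1/14 + 7/20) = (7/20)/(59/140) = 49/59,
  π_2 = (1/14)/(1/14 + 7/20) = (1/14)/(59/140) = 10/59.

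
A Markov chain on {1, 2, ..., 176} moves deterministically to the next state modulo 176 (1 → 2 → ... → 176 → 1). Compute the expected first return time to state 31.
E[T_31 | X_0 = 31] = 176

The chain cycles deterministically, so starting at state 31 it returns in exactly 176 steps. Equivalently, the stationary distribution is uniform π_j = 1/176 for every state j, so by Kac's formula E[T_31] = 1/π_31 = 176.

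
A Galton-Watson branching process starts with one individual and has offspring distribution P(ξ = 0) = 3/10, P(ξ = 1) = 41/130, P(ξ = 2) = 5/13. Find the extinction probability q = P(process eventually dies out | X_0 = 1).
q = 39/50

The pgf is f(s) = 3/10 + 41/130·s + 5/13·s². The extinction probability q is the smallest fixed point of f in [0, 1]. Setting s = f(s):
  5/13·s² + (41/130 − 1)·s + 3/10 = 0
  5/13·s² − (3/10 + 5/13)·s + 3/10 = 0
which factors as (s − 1)·(5/13·s − 3/10) = 0, giving roots s = 1 and s = (3/10)/(5/13) = 39/50.
Mean offspring μ = 41/130 + 2·5/13 = 141/130 > 1 (supercritical), so q < 1. The extinction probability is the smaller root: q = (3/10)/(5/13) = 39/50.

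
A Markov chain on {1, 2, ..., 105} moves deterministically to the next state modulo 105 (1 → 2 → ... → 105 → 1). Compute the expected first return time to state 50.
E[T_50 | X_0 = 50] = 105

The chain cycles deterministically, so starting at state 50 it returns in exactly 105 steps. Equivalently, the stationary distribution is uniform π_j = 1/105 for every state j, so by Kac's formula E[T_50] = 1/π_50 = 105.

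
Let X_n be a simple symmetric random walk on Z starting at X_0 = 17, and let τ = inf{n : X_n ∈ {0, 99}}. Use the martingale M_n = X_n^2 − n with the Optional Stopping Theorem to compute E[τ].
E[τ] = 1394

M_n = X_n^2 − n is a martingale (since E[X_{n+1}^2 | F_n] = X_n^2 + 1). By OST (τ has finite mean in a bounded region), E[M_τ] = E[M_0] = X_0^2 − 0 = 17^2 = 289. Also E[M_τ] = E[X_τ^2] − E[τ]. The walk exits at 0 or 99, with P(hit 99 first) = 17/99, so E[X_τ^2] = 99^2 · 17/99 + 0 = 1683. Thus E[τ] = E[X_τ^2] − E[M_τ] = 1683 − 289 = 1394 = 17(99 − 17) = 1394.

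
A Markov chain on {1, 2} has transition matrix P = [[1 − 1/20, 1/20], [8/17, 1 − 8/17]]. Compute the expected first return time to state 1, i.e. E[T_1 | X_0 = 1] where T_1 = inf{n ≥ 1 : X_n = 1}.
E[T_1 | X_0 = 1] = 1/π_1 = 177/160

For an irreducible recurrent Markov chain with stationary distribution π, E[T_i | X_0 = i] = 1/π_i (Kac's formula). Here π_1 = (8/17)/(1/20 + 8/17) = (8/17)/(177/340) = 160/177, so E[T_1 | X_0 = 1] = 1/π_1 = (1/20 + 8/17)/(8/17) = (177/340)/(8/17) = 177/160.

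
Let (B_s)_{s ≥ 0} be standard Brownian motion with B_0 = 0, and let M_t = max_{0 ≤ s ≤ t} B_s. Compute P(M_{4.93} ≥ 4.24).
P(M_{4.93} ≥ 4.24) = 2·P(B_{4.93} ≥ 4.24) = 2(1 − Φ(4.24/√4.93)) ≈ 0.0562

By the reflection principle for Brownian motion, P(M_t ≥ a) = 2 · P(B_t ≥ a) for a ≥ 0. Since B_t ~ N(0, t), P(B_t ≥ 4.24) = 1 − Φ(4.24/√t) = 1 − Φ(4.24/√4.93) = 1 − Φ(1.9096). So
  P(M_{4.93} ≥ 4.24) = 2(1 − Φ(1.9096)) ≈ 0.0562.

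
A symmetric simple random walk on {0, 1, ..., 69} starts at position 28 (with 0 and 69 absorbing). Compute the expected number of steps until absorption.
E[τ | X_0 = 28] = 1148

Let v_k = E[τ | X_0 = k]. Boundary: v_0 = v_69 = 0. Recurrence: v_k = 1 + (v_{k-1} + v_{k+1})/2 for 1 ≤ k ≤ 68. The particular solution to v_k − (v_{k-1} + v_{k+1})/2 = 1 is v_k = −k^2. Adding homogeneous solution A + B k and matching boundaries gives v_k = k (69 − k). Substituting k = 28: v_28 = 28 · 41 = 1148.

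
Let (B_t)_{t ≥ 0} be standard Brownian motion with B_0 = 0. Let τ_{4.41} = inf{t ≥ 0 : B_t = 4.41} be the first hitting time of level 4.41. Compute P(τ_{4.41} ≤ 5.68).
P(τ_{4.41} ≤ 5.68) = 2(1 − Φ(4.41/√5.68)) = 2(1 − Φ(1.8504)) ≈ 0.0643

By the reflection principle for standard BM, P(τ_b ≤ t) = 2 · P(B_t ≥ b). Since B_t ~ N(0, t), P(B_t ≥ 4.41) = 1 − Φ(4.41/√t) = 1 − Φ(4.41/√5.68) = 1 − Φ(1.8504) ≈ 0.03213. Doubling: P(τ_{4.41} ≤ 5.68) ≈ 2 · 0.03213 = 0.06426 ≈ 0.0643.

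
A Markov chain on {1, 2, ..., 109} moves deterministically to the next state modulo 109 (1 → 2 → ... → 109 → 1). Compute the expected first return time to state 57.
E[T_57 | X_0 = 57] = 109

The chain cycles deterministically, so starting at state 57 it returns in exactly 109 steps. Equivalently, the stationary distribution is uniform π_j = 1/109 for every state j, so by Kac's formula E[T_57] = 1/π_57 = 109.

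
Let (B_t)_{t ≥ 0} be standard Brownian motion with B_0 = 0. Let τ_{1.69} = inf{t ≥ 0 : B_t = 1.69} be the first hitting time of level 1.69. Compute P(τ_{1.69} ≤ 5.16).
P(τ_{1.69} ≤ 5.16) = 2(1 − Φ(1.69/√5.16)) = 2(1 − Φ(0.7440)) ≈ 0.4569

By the reflection principle for standard BM, P(τ_b ≤ t) = 2 · P(B_t ≥ b). Since B_t ~ N(0, t), P(B_t ≥ 1.69) = 1 − Φ(1.69/√t) = 1 − Φ(1.69/√5.16) = 1 − Φ(0.7440) ≈ 0.22844. Doubling: P(τ_{1.69} ≤ 5.16) ≈ 2 · 0.22844 = 0.45688 ≈ 0.4569.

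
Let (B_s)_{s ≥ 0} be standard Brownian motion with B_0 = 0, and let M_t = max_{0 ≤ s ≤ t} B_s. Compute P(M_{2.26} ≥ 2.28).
P(M_{2.26} ≥ 2.28) = 2·P(B_{2.26} ≥ 2.28) = 2(1 − Φ(2.28/√2.26)) ≈ 0.1294

By the reflection principle for Brownian motion, P(M_t ≥ a) = 2 · P(B_t ≥ a) for a ≥ 0. Since B_t ~ N(0, t), P(B_t ≥ 2.28) = 1 − Φ(2.28/√t) = 1 − Φ(2.28/√2.26) = 1 − Φ(1.5166). So
  P(M_{2.26} ≥ 2.28) = 2(1 − Φ(1.5166)) ≈ 0.1294.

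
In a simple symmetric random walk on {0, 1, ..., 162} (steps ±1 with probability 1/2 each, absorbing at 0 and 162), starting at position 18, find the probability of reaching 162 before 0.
P(hit 162 before 0) = 18/162 = 1/9

Let u_k = P(hit 162 before 0 | start at k). Then u_0 = 0, u_162 = 1, and u_k = u_{k-1}/2 + u_{k+1}/2 for 1 ≤ k ≤ 161. This harmonic recurrence is solved by u_k = k/162, giving u_18 = 18/162 = 1/9.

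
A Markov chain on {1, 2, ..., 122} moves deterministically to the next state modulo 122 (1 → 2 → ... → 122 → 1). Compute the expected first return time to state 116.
E[T_116 | X_0 = 116] = 122

The chain cycles deterministically, so starting at state 116 it returns in exactly 122 steps. Equivalently, the stationary distribution is uniform π_j = 1/122 for every state j, so by Kac's formula E[T_116] = 1/π_116 = 122.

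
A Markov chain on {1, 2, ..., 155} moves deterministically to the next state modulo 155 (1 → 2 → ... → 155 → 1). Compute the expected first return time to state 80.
E[T_80 | X_0 = 80] = 155

The chain cycles deterministically, so starting at state 80 it returns in exactly 155 steps. Equivalently, the stationary distribution is uniform π_j = 1/155 for every state j, so by Kac's formula E[T_80] = 1/π_80 = 155.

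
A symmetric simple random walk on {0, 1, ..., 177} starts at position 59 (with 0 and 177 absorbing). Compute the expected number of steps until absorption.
E[τ | X_0 = 59] = 6962

Let v_k = E[τ | X_0 = k]. Boundary: v_0 = v_177 = 0. Recurrence: v_k = 1 + (v_{k-1} + v_{k+1})/2 for 1 ≤ k ≤ 176. The particular solution to v_k − (v_{k-1} + v_{k+1})/2 = 1 is v_k = −k^2. Adding homogeneous solution A + B k and matching boundaries gives v_k = k (177 − k). Substituting k = 59: v_59 = 59 · 118 = 6962.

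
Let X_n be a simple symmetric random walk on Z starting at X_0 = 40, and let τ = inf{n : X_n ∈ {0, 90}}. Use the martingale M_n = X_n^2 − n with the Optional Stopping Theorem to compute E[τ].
E[τ] = 2000

M_n = X_n^2 − n is a martingale (since E[X_{n+1}^2 | F_n] = X_n^2 + 1). By OST (τ has finite mean in a bounded region), E[M_τ] = E[M_0] = X_0^2 − 0 = 40^2 = 1600. Also E[M_τ] = E[X_τ^2] − E[τ]. The walk exits at 0 or 90, with P(hit 90 first) = 40/90, so E[X_τ^2] = 90^2 · 40/90 + 0 = 3600. Thus E[τ] = E[X_τ^2] − E[M_τ] = 3600 − 1600 = 2000 = 40(90 − 40) = 2000.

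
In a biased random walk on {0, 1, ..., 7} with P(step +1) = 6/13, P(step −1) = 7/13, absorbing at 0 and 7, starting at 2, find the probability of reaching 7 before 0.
P(hit 7 before 0) = (1 − (7/6)^2) / (1 − (7/6)^7) = 101088/543607

Let u_k denote P(reach 7 before 0 | start at k). Boundary: u_0 = 0, u_7 = 1. Recurrence: u_k = 6/13·u_{k+1} + 7/13·u_{k-1} for 1 ≤ k ≤ 6. Try u_k = A + B·r^k with r = q/p = (7/13)/(6/13) = 7/6. Substitution satisfies the recurrence; boundary conditions give:
  u_k = (1 − r^k) / (1 − r^N) = (1 − (7/6)^2) / (1 − (7/6)^7) = 101088/543607.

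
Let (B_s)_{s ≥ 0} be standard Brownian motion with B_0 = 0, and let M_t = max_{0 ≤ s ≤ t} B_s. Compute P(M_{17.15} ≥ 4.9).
P(M_{17.15} ≥ 4.9) = 2·P(B_{17.15} ≥ 4.9) = 2(1 − Φ(4.9/√17.15)) ≈ 0.2367

By the reflection principle for Brownian motion, P(M_t ≥ a) = 2 · P(B_t ≥ a) for a ≥ 0. Since B_t ~ N(0, t), P(B_t ≥ 4.9) = 1 − Φ(4.9/√t) = 1 − Φ(4.9/√17.15) = 1 − Φ(1.1832). So
  P(M_{17.15} ≥ 4.9) = 2(1 − Φ(1.1832)) ≈ 0.2367.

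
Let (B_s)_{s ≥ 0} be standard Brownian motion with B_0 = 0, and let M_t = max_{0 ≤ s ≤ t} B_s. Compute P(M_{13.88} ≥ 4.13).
P(M_{13.88} ≥ 4.13) = 2·P(B_{13.88} ≥ 4.13) = 2(1 − Φ(4.13/√13.88)) ≈ 0.2676

By the reflection principle for Brownian motion, P(M_t ≥ a) = 2 · P(B_t ≥ a) for a ≥ 0. Since B_t ~ N(0, t), P(B_t ≥ 4.13) = 1 − Φ(4.13/√t) = 1 − Φ(4.13/√13.88) = 1 − Φ(1.1086). So
  P(M_{13.88} ≥ 4.13) = 2(1 − Φ(1.1086)) ≈ 0.2676.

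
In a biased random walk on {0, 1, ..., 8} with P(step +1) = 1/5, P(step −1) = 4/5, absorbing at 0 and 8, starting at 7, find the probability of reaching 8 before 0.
P(hit 8 before 0) = (1 − (4)^7) / (1 − (4)^8) = 5461/21845

Let u_k denote P(reach 8 before 0 | start at k). Boundary: u_0 = 0, u_8 = 1. Recurrence: u_k = 1/5·u_{k+1} + 4/5·u_{k-1} for 1 ≤ k ≤ 7. Try u_k = A + B·r^k with r = q/p = (4/5)/(1/5) = 4. Substitution satisfies the recurrence; boundary conditions give:
  u_k = (1 − r^k) / (1 − r^N) = (1 − (4)^7) / (1 − (4)^8) = 5461/21845.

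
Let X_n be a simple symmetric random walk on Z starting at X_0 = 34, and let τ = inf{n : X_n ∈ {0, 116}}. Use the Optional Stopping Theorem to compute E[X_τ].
E[X_τ] = 34

X_n is a martingale and τ is a bounded-mean stopping time (indeed τ is finite a.s. with bounded expectation since the walk is in a bounded region). By the OST, E[X_τ] = E[X_0] = 34. Equivalently: E[X_τ] = 116 · P(hit 116 first) + 0 · P(hit 0 first) = 116 · (34/116) = 34.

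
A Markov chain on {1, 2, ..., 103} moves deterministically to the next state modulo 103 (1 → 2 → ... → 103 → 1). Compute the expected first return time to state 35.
E[T_35 | X_0 = 35] = 103

The chain cycles deterministically, so starting at state 35 it returns in exactly 103 steps. Equivalently, the stationary distribution is uniform π_j = 1/103 for every state j, so by Kac's formula E[T_35] = 1/π_35 = 103.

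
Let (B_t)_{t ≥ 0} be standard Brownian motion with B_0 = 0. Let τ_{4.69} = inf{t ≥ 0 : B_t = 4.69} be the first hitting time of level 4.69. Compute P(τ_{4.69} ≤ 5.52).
P(τ_{4.69} ≤ 5.52) = 2(1 − Φ(4.69/√5.52)) = 2(1 − Φ(1.9962)) ≈ 0.0459

By the reflection principle for standard BM, P(τ_b ≤ t) = 2 · P(B_t ≥ b). Since B_t ~ N(0, t), P(B_t ≥ 4.69) = 1 − Φ(4.69/√t) = 1 − Φ(4.69/√5.52) = 1 − Φ(1.9962) ≈ 0.02296. Doubling: P(τ_{4.69} ≤ 5.52) ≈ 2 · 0.02296 = 0.04592 ≈ 0.0459.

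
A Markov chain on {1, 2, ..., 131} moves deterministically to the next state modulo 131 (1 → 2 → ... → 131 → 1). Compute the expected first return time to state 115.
E[T_115 | X_0 = 115] = 131

The chain cycles deterministically, so starting at state 115 it returns in exactly 131 steps. Equivalently, the stationary distribution is uniform π_j = 1/131 for every state j, so by Kac's formula E[T_115] = 1/π_115 = 131.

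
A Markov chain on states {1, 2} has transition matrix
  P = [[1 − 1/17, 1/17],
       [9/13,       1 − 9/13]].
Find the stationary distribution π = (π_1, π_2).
π_1 = 153/166, π_2 = 13/166

Solve πP = π with π_1 + π_2 = 1. From πP = π: π_1 · (1 − 1/17) + π_2 · 9/13 = π_1 ⇒ π_2 · 9/13 = π_1 · 1/17 ⇒ π_2/π_1 = (1/17)/(9/13) = 13/153. Together with π_1 + π_2 = 1:
  π_1 = (9/13)/(1/17 + 9/13) = (9/13)/(166/221) = 153/166,
  π_2 = (1/17)/(1/17 + 9/13) = (1/17)/(166/221) = 13/166.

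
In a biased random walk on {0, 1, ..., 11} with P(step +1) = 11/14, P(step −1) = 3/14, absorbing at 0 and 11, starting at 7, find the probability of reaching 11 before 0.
P(hit 11 before 0) = (1 − (3/11)^7) / (1 − (3/11)^11) = 35659956343/35663936683

Let u_k denote P(reach 11 before 0 | start at k). Boundary: u_0 = 0, u_11 = 1. Recurrence: u_k = 11/14·u_{k+1} + 3/14·u_{k-1} for 1 ≤ k ≤ 10. Try u_k = A + B·r^k with r = q/p = (3/14)/(11/14) = 3/11. Substitution satisfies the recurrence; boundary conditions give:
  u_k = (1 − r^k) / (1 − r^N) = (1 − (3/11)^7) / (1 − (3/11)^11) = 35659956343/35663936683.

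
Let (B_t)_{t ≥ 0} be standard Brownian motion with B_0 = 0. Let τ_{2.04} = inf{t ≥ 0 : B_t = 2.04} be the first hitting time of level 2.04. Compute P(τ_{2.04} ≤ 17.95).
P(τ_{2.04} ≤ 17.95) = 2(1 − Φ(2.04/√17.95)) = 2(1 − Φ(0.4815)) ≈ 0.6302

By the reflection principle for standard BM, P(τ_b ≤ t) = 2 · P(B_t ≥ b). Since B_t ~ N(0, t), P(B_t ≥ 2.04) = 1 − Φ(2.04/√t) = 1 − Φ(2.04/√17.95) = 1 − Φ(0.4815) ≈ 0.31508. Doubling: P(τ_{2.04} ≤ 17.95) ≈ 2 · 0.31508 = 0.63016 ≈ 0.6302.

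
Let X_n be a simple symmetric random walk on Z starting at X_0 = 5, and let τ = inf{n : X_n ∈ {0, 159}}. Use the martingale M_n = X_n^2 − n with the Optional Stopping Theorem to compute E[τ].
E[τ] = 770

M_n = X_n^2 − n is a martingale (since E[X_{n+1}^2 | F_n] = X_n^2 + 1). By OST (τ has finite mean in a bounded region), E[M_τ] = E[M_0] = X_0^2 − 0 = 5^2 = 25. Also E[M_τ] = E[X_τ^2] − E[τ]. The walk exits at 0 or 159, with P(hit 159 first) = 5/159, so E[X_τ^2] = 159^2 · 5/159 + 0 = 795. Thus E[τ] = E[X_τ^2] − E[M_τ] = 795 − 25 = 770 = 5(159 − 5) = 770.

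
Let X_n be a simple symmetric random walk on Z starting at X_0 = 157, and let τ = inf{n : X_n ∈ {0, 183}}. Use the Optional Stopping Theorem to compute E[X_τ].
E[X_τ] = 157

X_n is a martingale and τ is a bounded-mean stopping time (indeed τ is finite a.s. with bounded expectation since the walk is in a bounded region). By the OST, E[X_τ] = E[X_0] = 157. Equivalently: E[X_τ] = 183 · P(hit 183 first) + 0 · P(hit 0 first) = 183 · (157/183) = 157.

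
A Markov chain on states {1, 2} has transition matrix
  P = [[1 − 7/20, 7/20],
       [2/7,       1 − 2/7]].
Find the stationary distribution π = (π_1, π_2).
π_1 = 40/89, π_2 = 49/89

Solve πP = π with π_1 + π_2 = 1. From πP = π: π_1 · (1 − 7/20) + π_2 · 2/7 = π_1 ⇒ π_2 · 2/7 = π_1 · 7/20 ⇒ π_2/π_1 = (7/20)/(2/7) = 49/40. Together with π_1 + π_2 = 1:
  π_1 = (2/7)/(7/20 + 2/7) = (2/7)/(89/140) = 40/89,
  π_2 = (7/20)/(7/20 + 2/7) = (7/20)/(89/140) = 49/89.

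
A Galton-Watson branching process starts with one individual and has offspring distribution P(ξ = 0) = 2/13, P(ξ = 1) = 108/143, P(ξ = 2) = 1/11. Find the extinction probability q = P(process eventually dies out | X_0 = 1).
q = 1

Mean offspring μ = 0·2/13 + 1·108/143 + 2·1/11 = 134/143 ≤ 1. For μ ≤ 1 with offspring not concentrated at 1, the Galton-Watson process goes extinct almost surely, so q = 1.
(Algebraic check: The pgf is f(s) = 2/13 + 108/143·s + 1/11·s². The extinction probability q is the smallest fixed point of f in [0, 1]. Setting s = f(s):
  1/11·s² + (108/143 − 1)·s + 2/13 = 0
  1/11·s² − (2/13 + 1/11)·s + 2/13 = 0
which factors as (s − 1)·(1/11·s − 2/13) = 0, giving roots s = 1 and s = (2/13)/(1/11) = 22/13. Since 22/13 ≥ 1, the smallest root in [0, 1] is s = 1.)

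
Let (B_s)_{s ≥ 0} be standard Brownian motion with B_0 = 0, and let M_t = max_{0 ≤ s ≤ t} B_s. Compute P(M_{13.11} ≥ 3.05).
P(M_{13.11} ≥ 3.05) = 2·P(B_{13.11} ≥ 3.05) = 2(1 − Φ(3.05/√13.11)) ≈ 0.3996

By the reflection principle for Brownian motion, P(M_t ≥ a) = 2 · P(B_t ≥ a) for a ≥ 0. Since B_t ~ N(0, t), P(B_t ≥ 3.05) = 1 − Φ(3.05/√t) = 1 − Φ(3.05/√13.11) = 1 − Φ(0.8424). So
  P(M_{13.11} ≥ 3.05) = 2(1 − Φ(0.8424)) ≈ 0.3996.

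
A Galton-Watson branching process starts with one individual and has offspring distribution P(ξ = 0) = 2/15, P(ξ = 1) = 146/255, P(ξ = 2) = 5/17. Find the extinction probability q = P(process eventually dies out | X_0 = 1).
q = 34/75

The pgf is f(s) = 2/15 + 146/255·s + 5/17·s². The extinction probability q is the smallest fixed point of f in [0, 1]. Setting s = f(s):
  5/17·s² + (146/255 − 1)·s + 2/15 = 0
  5/17·s² − (2/15 + 5/17)·s + 2/15 = 0
which factors as (s − 1)·(5/17·s − 2/15) = 0, giving roots s = 1 and s = (2/15)/(5/17) = 34/75.
Mean offspring μ = 146/255 + 2·5/17 = 296/255 > 1 (supercritical), so q < 1. The extinction probability is the smaller root: q = (2/15)/(5/17) = 34/75.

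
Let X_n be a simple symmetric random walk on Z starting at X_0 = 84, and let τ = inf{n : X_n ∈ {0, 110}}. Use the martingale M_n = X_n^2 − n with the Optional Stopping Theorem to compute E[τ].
E[τ] = 2184

M_n = X_n^2 − n is a martingale (since E[X_{n+1}^2 | F_n] = X_n^2 + 1). By OST (τ has finite mean in a bounded region), E[M_τ] = E[M_0] = X_0^2 − 0 = 84^2 = 7056. Also E[M_τ] = E[X_τ^2] − E[τ]. The walk exits at 0 or 110, with P(hit 110 first) = 84/110, so E[X_τ^2] = 110^2 · 84/110 + 0 = 9240. Thus E[τ] = E[X_τ^2] − E[M_τ] = 9240 − 7056 = 2184 = 84(110 − 84) = 2184.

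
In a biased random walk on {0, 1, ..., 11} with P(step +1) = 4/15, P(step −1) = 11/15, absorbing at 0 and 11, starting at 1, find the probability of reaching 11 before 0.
P(hit 11 before 0) = (1 − (11/4)^1) / (1 − (11/4)^11) = 1048576/40758210901

Let u_k denote P(reach 11 before 0 | start at k). Boundary: u_0 = 0, u_11 = 1. Recurrence: u_k = 4/15·u_{k+1} + 11/15·u_{k-1} for 1 ≤ k ≤ 10. Try u_k = A + B·r^k with r = q/p = (11/15)/(4/15) = 11/4. Substitution satisfies the recurrence; boundary conditions give:
  u_k = (1 − r^k) / (1 − r^N) = (1 − (11/4)^1) / (1 − (11/4)^11) = 1048576/40758210901.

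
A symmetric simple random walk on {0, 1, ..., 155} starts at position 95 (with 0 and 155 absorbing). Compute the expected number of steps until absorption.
E[τ | X_0 = 95] = 5700

Let v_k = E[τ | X_0 = k]. Boundary: v_0 = v_155 = 0. Recurrence: v_k = 1 + (v_{k-1} + v_{k+1})/2 for 1 ≤ k ≤ 154. The particular solution to v_k − (v_{k-1} + v_{k+1})/2 = 1 is v_k = −k^2. Adding homogeneous solution A + B k and matching boundaries gives v_k = k (155 − k). Substituting k = 95: v_95 = 95 · 60 = 5700.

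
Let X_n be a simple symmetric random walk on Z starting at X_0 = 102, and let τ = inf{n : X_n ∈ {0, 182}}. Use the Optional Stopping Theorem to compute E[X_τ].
E[X_τ] = 102

X_n is a martingale and τ is a bounded-mean stopping time (indeed τ is finite a.s. with bounded expectation since the walk is in a bounded region). By the OST, E[X_τ] = E[X_0] = 102. Equivalently: E[X_τ] = 182 · P(hit 182 first) + 0 · P(hit 0 first) = 182 · (102/182) = 102.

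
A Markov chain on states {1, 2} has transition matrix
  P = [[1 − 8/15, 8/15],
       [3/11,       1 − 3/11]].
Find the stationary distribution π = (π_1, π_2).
π_1 = 45/133, π_2 = 88/133

Solve πP = π with π_1 + π_2 = 1. From πP = π: π_1 · (1 − 8/15) + π_2 · 3/11 = π_1 ⇒ π_2 · 3/11 = π_1 · 8/15 ⇒ π_2/π_1 = (8/15)/(3/11) = 88/45. Together with π_1 + π_2 = 1:
  π_1 = (3/11)/(8/15 + 3/11) = (3/11)/(133/165) = 45/133,
  π_2 = (8/15)/(8/15 + 3/11) = (8/15)/(133/165) = 88/133.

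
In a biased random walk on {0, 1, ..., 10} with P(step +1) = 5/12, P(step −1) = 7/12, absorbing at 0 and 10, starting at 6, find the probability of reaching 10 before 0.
P(hit 10 before 0) = (1 − (7/5)^6) / (1 − (7/5)^10) = 2656875/11362901

Let u_k denote P(reach 10 before 0 | start at k). Boundary: u_0 = 0, u_10 = 1. Recurrence: u_k = 5/12·u_{k+1} + 7/12·u_{k-1} for 1 ≤ k ≤ 9. Try u_k = A + B·r^k with r = q/p = (7/12)/(5/12) = 7/5. Substitution satisfies the recurrence; boundary conditions give:
  u_k = (1 − r^k) / (1 − r^N) = (1 − (7/5)^6) / (1 − (7/5)^10) = 2656875/11362901.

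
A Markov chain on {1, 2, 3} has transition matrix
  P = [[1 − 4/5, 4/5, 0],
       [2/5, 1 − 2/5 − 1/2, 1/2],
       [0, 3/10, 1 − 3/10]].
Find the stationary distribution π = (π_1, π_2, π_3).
π = (3/19, 6/19, 10/19)

This is a birth-death chain on three states, which satisfies detailed balance: π_1 · P_{12} = π_2 · P_{21} and π_2 · P_{23} = π_3 · P_{32}.
From π_1 · 4/5 = π_2 · 2/5: π_2/π_1 = (4/5)/(2/5) = 2.
From π_2 · 1/2 = π_3 · 3/10: π_3/π_2 = (1/2)/(3/10) = 5/3.
Take π_1 proportional to 1; then unnormalized π = (1, 2, 10/3). Normalize by dividing by the sum 19/3:
  π = (3/19, 6/19, 10/19).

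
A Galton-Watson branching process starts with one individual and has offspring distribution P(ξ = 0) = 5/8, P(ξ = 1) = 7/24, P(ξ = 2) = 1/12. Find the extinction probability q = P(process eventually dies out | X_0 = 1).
q = 1

Mean offspring μ = 0·5/8 + 1·7/24 + 2·1/12 = 11/24 ≤ 1. For μ ≤ 1 with offspring not concentrated at 1, the Galton-Watson process goes extinct almost surely, so q = 1.
(Algebraic check: The pgf is f(s) = 5/8 + 7/24·s + 1/12·s². The extinction probability q is the smallest fixed point of f in [0, 1]. Setting s = f(s):
  1/12·s² + (7/24 − 1)·s + 5/8 = 0
  1/12·s² − (5/8 + 1/12)·s + 5/8 = 0
which factors as (s − 1)·(1/12·s − 5/8) = 0, giving roots s = 1 and s = (5/8)/(1/12) = 15/2. Since 15/2 ≥ 1, the smallest root in [0, 1] is s = 1.)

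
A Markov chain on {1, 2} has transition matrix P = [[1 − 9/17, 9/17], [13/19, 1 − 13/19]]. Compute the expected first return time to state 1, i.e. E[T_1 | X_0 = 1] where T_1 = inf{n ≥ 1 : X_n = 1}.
E[T_1 | X_0 = 1] = 1/π_1 = 392/221

For an irreducible recurrent Markov chain with stationary distribution π, E[T_i | X_0 = i] = 1/π_i (Kac's formula). Here π_1 = (13/19)/(9/17 + 13/19) = (13/19)/(392/323) = 221/392, so E[T_1 | X_0 = 1] = 1/π_1 = (9/17 + 13/19)/(13/19) = (392/323)/(13/19) = 392/221.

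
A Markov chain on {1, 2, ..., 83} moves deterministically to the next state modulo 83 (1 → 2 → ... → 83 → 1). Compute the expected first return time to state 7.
E[T_7 | X_0 = 7] = 83

The chain cycles deterministically, so starting at state 7 it returns in exactly 83 steps. Equivalently, the stationary distribution is uniform π_j = 1/83 for every state j, so by Kac's formula E[T_7] = 1/π_7 = 83.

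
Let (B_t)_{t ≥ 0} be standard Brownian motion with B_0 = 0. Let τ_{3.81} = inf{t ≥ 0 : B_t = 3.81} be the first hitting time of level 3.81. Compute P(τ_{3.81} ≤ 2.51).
P(τ_{3.81} ≤ 2.51) = 2(1 − Φ(3.81/√2.51)) = 2(1 − Φ(2.4049)) ≈ 0.0162

By the reflection principle for standard BM, P(τ_b ≤ t) = 2 · P(B_t ≥ b). Since B_t ~ N(0, t), P(B_t ≥ 3.81) = 1 − Φ(3.81/√t) = 1 − Φ(3.81/√2.51) = 1 − Φ(2.4049) ≈ 0.00809. Doubling: P(τ_{3.81} ≤ 2.51) ≈ 2 · 0.00809 = 0.01618 ≈ 0.0162.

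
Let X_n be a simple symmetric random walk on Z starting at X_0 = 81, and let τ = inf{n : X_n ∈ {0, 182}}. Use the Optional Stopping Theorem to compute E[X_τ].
E[X_τ] = 81

X_n is a martingale and τ is a bounded-mean stopping time (indeed τ is finite a.s. with bounded expectation since the walk is in a bounded region). By the OST, E[X_τ] = E[X_0] = 81. Equivalently: E[X_τ] = 182 · P(hit 182 first) + 0 · P(hit 0 first) = 182 · (81/182) = 81.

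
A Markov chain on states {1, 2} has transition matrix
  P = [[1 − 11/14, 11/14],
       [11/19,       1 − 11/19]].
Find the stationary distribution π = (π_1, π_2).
π_1 = 14/33, π_2 = 19/33

Solve πP = π with π_1 + π_2 = 1. From πP = π: π_1 · (1 − 11/14) + π_2 · 11/19 = π_1 ⇒ π_2 · 11/19 = π_1 · 11/14 ⇒ π_2/π_1 = (11/14)/(11/19) = 19/14. Together with π_1 + π_2 = 1:
  π_1 = (11/19)/(11/14 + 11/19) = (11/19)/(363/266) = 14/33,
  π_2 = (11/14)/(11/14 + 11/19) = (11/14)/(363/266) = 19/33.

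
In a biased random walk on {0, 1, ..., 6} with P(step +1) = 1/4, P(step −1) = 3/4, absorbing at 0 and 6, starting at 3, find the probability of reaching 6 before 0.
P(hit 6 before 0) = (1 − (3)^3) / (1 − (3)^6) = 1/28

Let u_k denote P(reach 6 before 0 | start at k). Boundary: u_0 = 0, u_6 = 1. Recurrence: u_k = 1/4·u_{k+1} + 3/4·u_{k-1} for 1 ≤ k ≤ 5. Try u_k = A + B·r^k with r = q/p = (3/4)/(1/4) = 3. Substitution satisfies the recurrence; boundary conditions give:
  u_k = (1 − r^k) / (1 − r^N) = (1 − (3)^3) / (1 − (3)^6) = 1/28.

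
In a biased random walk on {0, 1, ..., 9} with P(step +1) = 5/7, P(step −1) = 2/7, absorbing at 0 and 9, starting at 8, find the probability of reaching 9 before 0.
P(hit 9 before 0) = (1 − (2/5)^8) / (1 − (2/5)^9) = 650615/650871

Let u_k denote P(reach 9 before 0 | start at k). Boundary: u_0 = 0, u_9 = 1. Recurrence: u_k = 5/7·u_{k+1} + 2/7·u_{k-1} for 1 ≤ k ≤ 8. Try u_k = A + B·r^k with r = q/p = (2/7)/(5/7) = 2/5. Substitution satisfies the recurrence; boundary conditions give:
  u_k = (1 − r^k) / (1 − r^N) = (1 − (2/5)^8) / (1 − (2/5)^9) = 650615/650871.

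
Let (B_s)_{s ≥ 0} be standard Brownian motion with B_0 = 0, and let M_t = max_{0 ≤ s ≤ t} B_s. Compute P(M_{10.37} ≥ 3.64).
P(M_{10.37} ≥ 3.64) = 2·P(B_{10.37} ≥ 3.64) = 2(1 − Φ(3.64/√10.37)) ≈ 0.2583

By the reflection principle for Brownian motion, P(M_t ≥ a) = 2 · P(B_t ≥ a) for a ≥ 0. Since B_t ~ N(0, t), P(B_t ≥ 3.64) = 1 − Φ(3.64/√t) = 1 − Φ(3.64/√10.37) = 1 − Φ(1.1303). So
  P(M_{10.37} ≥ 3.64) = 2(1 − Φ(1.1303)) ≈ 0.2583.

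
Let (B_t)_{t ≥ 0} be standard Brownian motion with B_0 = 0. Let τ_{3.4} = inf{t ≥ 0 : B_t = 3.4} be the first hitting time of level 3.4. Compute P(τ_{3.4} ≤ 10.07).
P(τ_{3.4} ≤ 10.07) = 2(1 − Φ(3.4/√10.07)) = 2(1 − Φ(1.0714)) ≈ 0.2840

By the reflection principle for standard BM, P(τ_b ≤ t) = 2 · P(B_t ≥ b). Since B_t ~ N(0, t), P(B_t ≥ 3.4) = 1 − Φ(3.4/√t) = 1 − Φ(3.4/√10.07) = 1 − Φ(1.0714) ≈ 0.14199. Doubling: P(τ_{3.4} ≤ 10.07) ≈ 2 · 0.14199 = 0.28398 ≈ 0.2840.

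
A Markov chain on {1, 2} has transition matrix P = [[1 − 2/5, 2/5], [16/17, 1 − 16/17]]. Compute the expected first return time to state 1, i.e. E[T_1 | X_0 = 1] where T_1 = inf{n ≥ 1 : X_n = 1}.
E[T_1 | X_0 = 1] = 1/π_1 = 57/40

For an irreducible recurrent Markov chain with stationary distribution π, E[T_i | X_0 = i] = 1/π_i (Kac's formula). Here π_1 = (16/17)/(2/5 + 16/17) = (16/17)/(114/85) = 40/57, so E[T_1 | X_0 = 1] = 1/π_1 = (2/5 + 16/17)/(16/17) = (114/85)/(16/17) = 57/40.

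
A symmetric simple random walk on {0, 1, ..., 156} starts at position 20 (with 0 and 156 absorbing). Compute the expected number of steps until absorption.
E[τ | X_0 = 20] = 2720

Let v_k = E[τ | X_0 = k]. Boundary: v_0 = v_156 = 0. Recurrence: v_k = 1 + (v_{k-1} + v_{k+1})/2 for 1 ≤ k ≤ 155. The particular solution to v_k − (v_{k-1} + v_{k+1})/2 = 1 is v_k = −k^2. Adding homogeneous solution A + B k and matching boundaries gives v_k = k (156 − k). Substituting k = 20: v_20 = 20 · 136 = 2720.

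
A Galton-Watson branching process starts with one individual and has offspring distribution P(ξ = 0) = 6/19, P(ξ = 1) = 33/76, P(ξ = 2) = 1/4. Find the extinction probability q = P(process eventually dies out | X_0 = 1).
q = 1

Mean offspring μ = 0·6/19 + 1·33/76 + 2·1/4 = 71/76 ≤ 1. For μ ≤ 1 with offspring not concentrated at 1, the Galton-Watson process goes extinct almost surely, so q = 1.
(Algebraic check: The pgf is f(s) = 6/19 + 33/76·s + 1/4·s². The extinction probability q is the smallest fixed point of f in [0, 1]. Setting s = f(s):
  1/4·s² + (33/76 − 1)·s + 6/19 = 0
  1/4·s² − (6/19 + 1/4)·s + 6/19 = 0
which factors as (s − 1)·(1/4·s − 6/19) = 0, giving roots s = 1 and s = (6/19)/(1/4) = 24/19. Since 24/19 ≥ 1, the smallest root in [0, 1] is s = 1.)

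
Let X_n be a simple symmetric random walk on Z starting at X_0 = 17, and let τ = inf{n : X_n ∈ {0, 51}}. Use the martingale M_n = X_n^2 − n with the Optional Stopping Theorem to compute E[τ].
E[τ] = 578

M_n = X_n^2 − n is a martingale (since E[X_{n+1}^2 | F_n] = X_n^2 + 1). By OST (τ has finite mean in a bounded region), E[M_τ] = E[M_0] = X_0^2 − 0 = 17^2 = 289. Also E[M_τ] = E[X_τ^2] − E[τ]. The walk exits at 0 or 51, with P(hit 51 first) = 17/51, so E[X_τ^2] = 51^2 · 17/51 + 0 = 867. Thus E[τ] = E[X_τ^2] − E[M_τ] = 867 − 289 = 578 = 17(51 − 17) = 578.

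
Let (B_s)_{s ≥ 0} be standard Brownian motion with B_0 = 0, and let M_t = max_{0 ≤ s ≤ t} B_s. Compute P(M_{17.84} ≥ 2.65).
P(M_{17.84} ≥ 2.65) = 2·P(B_{17.84} ≥ 2.65) = 2(1 − Φ(2.65/√17.84)) ≈ 0.5304

By the reflection principle for Brownian motion, P(M_t ≥ a) = 2 · P(B_t ≥ a) for a ≥ 0. Since B_t ~ N(0, t), P(B_t ≥ 2.65) = 1 − Φ(2.65/√t) = 1 − Φ(2.65/√17.84) = 1 − Φ(0.6274). So
  P(M_{17.84} ≥ 2.65) = 2(1 − Φ(0.6274)) ≈ 0.5304.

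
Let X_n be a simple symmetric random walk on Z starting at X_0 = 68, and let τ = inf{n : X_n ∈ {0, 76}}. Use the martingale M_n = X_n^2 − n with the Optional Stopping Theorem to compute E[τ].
E[τ] = 544

M_n = X_n^2 − n is a martingale (since E[X_{n+1}^2 | F_n] = X_n^2 + 1). By OST (τ has finite mean in a bounded region), E[M_τ] = E[M_0] = X_0^2 − 0 = 68^2 = 4624. Also E[M_τ] = E[X_τ^2] − E[τ]. The walk exits at 0 or 76, with P(hit 76 first) = 68/76, so E[X_τ^2] = 76^2 · 68/76 + 0 = 5168. Thus E[τ] = E[X_τ^2] − E[M_τ] = 5168 − 4624 = 544 = 68(76 − 68) = 544.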